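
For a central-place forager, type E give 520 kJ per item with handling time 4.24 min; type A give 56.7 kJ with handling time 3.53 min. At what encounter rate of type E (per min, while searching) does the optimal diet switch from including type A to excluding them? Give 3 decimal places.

Drop type A once their profitability E₂/h₂ falls below the rate achievable on type E alone: E₂/h₂ = λE₁/(1 + λh₁).
Solve for λ: λE₁h₂ = E₂(1 + λh₁) → λ(E₁h₂ − E₂h₁) = E₂ → λ = E₂/(E₁h₂ − E₂h₁).
λ = 56.7/(520×3.53 − 56.7×4.24) = 56.7/1595 = 0.03554 per min.

0.036 per min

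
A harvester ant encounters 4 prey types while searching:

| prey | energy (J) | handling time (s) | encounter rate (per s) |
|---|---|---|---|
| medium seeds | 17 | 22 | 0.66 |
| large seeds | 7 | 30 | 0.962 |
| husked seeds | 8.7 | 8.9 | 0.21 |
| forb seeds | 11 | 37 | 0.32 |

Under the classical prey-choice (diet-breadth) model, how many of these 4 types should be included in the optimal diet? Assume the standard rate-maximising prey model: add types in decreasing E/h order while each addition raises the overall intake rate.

2

Profitabilities (E/h, J/s): husked seeds 0.978, medium seeds 0.773, forb seeds 0.297, large seeds 0.233. Add prey in this order while the next type's profitability exceeds the intake rate on those already taken.
Rate on top 1: 0.6368. medium seeds: 0.773 > 0.6368 → include.
Rate on top 2: 0.7503. forb seeds: 0.297 < 0.7503 → exclude; stop.
Optimal diet: husked seeds, medium seeds — 2 of 4 types.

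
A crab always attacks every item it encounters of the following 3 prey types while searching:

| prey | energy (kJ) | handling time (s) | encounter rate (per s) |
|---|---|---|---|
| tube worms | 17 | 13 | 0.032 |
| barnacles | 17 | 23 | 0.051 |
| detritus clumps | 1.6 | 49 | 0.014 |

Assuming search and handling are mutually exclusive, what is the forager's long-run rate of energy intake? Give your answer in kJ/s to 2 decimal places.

Energy encountered per unit search time: 0.032×17 + 0.051×17 + 0.014×1.6 = 1.433 kJ/s.
Handling time per unit search time: 0.032×13 + 0.051×23 + 0.014×49 = 2.275.
Rate = 1.433/(1 + 2.275) = 0.4377 kJ/s.

0.44 kJ/s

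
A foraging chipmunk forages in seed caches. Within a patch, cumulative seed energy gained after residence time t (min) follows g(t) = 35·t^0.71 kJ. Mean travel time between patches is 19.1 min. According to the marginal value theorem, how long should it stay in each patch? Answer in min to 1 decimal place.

46.8 min

Maximise g(t)/(T+t): set derivative to zero → g'(t)(T+t) = g(t).
g'(t) = 0.71·35·t^-0.29. Setting 0.71·35·t^-0.29 = 35·t^0.71/(19.1+t) gives 0.71(19.1+t) = t, so 0.29·t = 0.71×19.1.
t* = 0.71×19.1/0.29 = 46.76 min.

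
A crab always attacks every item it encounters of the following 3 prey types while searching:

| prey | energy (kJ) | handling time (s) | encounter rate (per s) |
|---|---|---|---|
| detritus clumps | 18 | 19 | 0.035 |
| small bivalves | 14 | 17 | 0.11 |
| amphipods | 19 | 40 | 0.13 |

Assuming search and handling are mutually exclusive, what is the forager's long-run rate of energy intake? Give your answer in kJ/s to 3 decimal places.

R = Σλ_iE_i / (1 + Σλ_ih_i)
Numerator: 0.035×18 + 0.11×14 + 0.13×19 = 4.64
Denominator: 1 + 0.035×19 + 0.11×17 + 0.13×40 = 8.735
R = 4.64/8.735 = 0.5312 kJ/s

0.531 kJ/s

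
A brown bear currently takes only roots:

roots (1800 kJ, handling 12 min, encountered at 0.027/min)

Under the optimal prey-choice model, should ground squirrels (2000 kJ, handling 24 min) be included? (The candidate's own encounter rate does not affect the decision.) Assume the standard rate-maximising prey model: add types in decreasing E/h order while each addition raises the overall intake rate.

Intake rate on the current diet: R = (0.027×1800) / (1 + 0.027×12) = 48.6/1.324 = 36.71 kJ/min.
ground squirrels: E/h = 2000/24 = 83.33 kJ/min.
83.33 > 36.71, so adding ground squirrels raises the average — include it.

Yes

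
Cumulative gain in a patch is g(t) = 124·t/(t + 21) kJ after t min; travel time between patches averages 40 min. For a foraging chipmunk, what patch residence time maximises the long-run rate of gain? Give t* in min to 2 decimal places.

28.98 min

Optimal t* satisfies g'(t*) = g(t*)/(T + t*).
g'(t) = 124·21/(t + 21)². Setting 124·21/(t+21)² = 124t/[(t+21)(40+t)] gives 21(40+t) = t(t+21), so t² = 21×40 = 840.
t* = √840 = 28.98 min.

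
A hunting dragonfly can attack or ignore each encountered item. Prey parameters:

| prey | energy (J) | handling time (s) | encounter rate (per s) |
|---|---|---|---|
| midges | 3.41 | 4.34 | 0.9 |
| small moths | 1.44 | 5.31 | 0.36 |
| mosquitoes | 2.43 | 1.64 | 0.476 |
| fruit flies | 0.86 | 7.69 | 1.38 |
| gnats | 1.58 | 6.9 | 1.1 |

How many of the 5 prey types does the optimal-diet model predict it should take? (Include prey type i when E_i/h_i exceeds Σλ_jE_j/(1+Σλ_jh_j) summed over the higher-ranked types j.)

2

E/h in descending order: mosquitoes 1.48, midges 0.786, small moths 0.271, gnats 0.229, fruit flies 0.112 J/s. The optimal diet is the largest prefix of this list for which every included type satisfies E_i/h_i > R on the types above it.
Rate on top 1: 0.6496. midges: 0.786 > 0.6496 → include.
Rate on top 2: 0.7431. small moths: 0.271 < 0.7431 → exclude; stop.
Optimal diet: mosquitoes, midges — 2 of 5 types.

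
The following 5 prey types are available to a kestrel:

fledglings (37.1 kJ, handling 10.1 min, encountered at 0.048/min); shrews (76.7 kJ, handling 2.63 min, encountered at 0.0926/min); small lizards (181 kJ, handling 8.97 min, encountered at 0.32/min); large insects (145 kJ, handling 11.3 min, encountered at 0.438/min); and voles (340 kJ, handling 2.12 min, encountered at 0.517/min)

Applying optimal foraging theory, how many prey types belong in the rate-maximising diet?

1

E/h in descending order: voles 160, shrews 29.2, small lizards 20.2, large insects 12.8, fledglings 3.67 kJ/min. The optimal diet is the largest prefix of this list for which every included type satisfies E_i/h_i > R on the types above it.
Rate on top 1: 83.86. shrews: 29.2 < 83.86 → exclude; stop.
Optimal diet: voles — 1 of 5 types.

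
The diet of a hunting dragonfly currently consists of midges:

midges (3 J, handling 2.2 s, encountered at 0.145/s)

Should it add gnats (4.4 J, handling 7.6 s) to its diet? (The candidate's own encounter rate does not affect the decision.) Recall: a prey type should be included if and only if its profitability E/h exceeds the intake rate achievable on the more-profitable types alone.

Yes

On midges alone, R = ΣλE/(1+Σλh) = 0.435/1.319 = 0.3298 J/s.
Profitability of gnats: 4.4/7.6 = 0.5789 J/s.
Since 0.5789 > R, including gnats increases the long-run rate.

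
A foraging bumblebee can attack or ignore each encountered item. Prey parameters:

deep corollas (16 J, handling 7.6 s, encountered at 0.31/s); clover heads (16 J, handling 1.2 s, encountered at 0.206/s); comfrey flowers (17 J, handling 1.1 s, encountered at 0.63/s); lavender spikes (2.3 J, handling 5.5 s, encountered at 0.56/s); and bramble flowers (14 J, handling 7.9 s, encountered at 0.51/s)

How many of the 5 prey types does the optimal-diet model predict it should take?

2

Rank by E/h (J/s): comfrey flowers 15.5, clover heads 13.3, deep corollas 2.11, bramble flowers 1.77, lavender spikes 0.418. Include each in turn until the next type's E/h falls below the running intake rate.
Rate on top 1: 6.326. clover heads: 13.3 > 6.326 → include.
Rate on top 2: 7.219. deep corollas: 2.11 < 7.219 → exclude; stop.
Optimal diet: comfrey flowers, clover heads — 2 of 5 types.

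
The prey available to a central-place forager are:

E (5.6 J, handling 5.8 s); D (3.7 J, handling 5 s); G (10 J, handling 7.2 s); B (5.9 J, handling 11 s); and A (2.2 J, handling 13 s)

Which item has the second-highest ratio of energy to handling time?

E

In descending order of E/h:
G: 10/7.2 = 1.39 J/s
E: 5.6/5.8 = 0.966 J/s
D: 3.7/5 = 0.74 J/s
B: 5.9/11 = 0.536 J/s
A: 2.2/13 = 0.169 J/s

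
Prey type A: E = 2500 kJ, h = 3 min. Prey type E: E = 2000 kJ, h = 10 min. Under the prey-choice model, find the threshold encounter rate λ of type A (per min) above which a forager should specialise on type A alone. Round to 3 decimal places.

Drop type E once their profitability E₂/h₂ falls below the rate achievable on type A alone: E₂/h₂ = λE₁/(1 + λh₁).
Solve for λ: λE₁h₂ = E₂(1 + λh₁) → λ(E₁h₂ − E₂h₁) = E₂ → λ = E₂/(E₁h₂ − E₂h₁).
λ = 2000/(2500×10 − 2000×3) = 2000/1.9e+04 = 0.1053 per min.

0.105 per min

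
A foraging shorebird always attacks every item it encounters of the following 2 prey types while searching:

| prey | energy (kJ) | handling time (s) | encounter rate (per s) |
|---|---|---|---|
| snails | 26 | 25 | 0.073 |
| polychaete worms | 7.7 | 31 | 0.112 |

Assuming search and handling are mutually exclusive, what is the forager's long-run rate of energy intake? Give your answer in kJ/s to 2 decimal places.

Energy encountered per unit search time: 0.073×26 + 0.112×7.7 = 2.76 kJ/s.
Handling time per unit search time: 0.073×25 + 0.112×31 = 5.297.
Rate = 2.76/(1 + 5.297) = 0.4384 kJ/s.

0.44 kJ/s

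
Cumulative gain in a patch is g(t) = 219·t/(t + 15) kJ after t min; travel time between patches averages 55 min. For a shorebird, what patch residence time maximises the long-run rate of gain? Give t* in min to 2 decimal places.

28.72 min

Optimal t* satisfies g'(t*) = g(t*)/(T + t*).
g'(t) = 219·15/(t + 15)². Setting 219·15/(t+15)² = 219t/[(t+15)(55+t)] gives 15(55+t) = t(t+15), so t² = 15×55 = 825.
t* = √825 = 28.72 min.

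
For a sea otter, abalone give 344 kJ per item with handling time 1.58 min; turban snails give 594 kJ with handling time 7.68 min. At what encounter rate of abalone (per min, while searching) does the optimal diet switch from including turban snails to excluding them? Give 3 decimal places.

0.349 per min

At the threshold, the rate on abalone alone equals the profitability of turban snails: λ·344/(1 + λ·1.58) = 594/7.68 = 77.34.
Rearranging, λ(344 − 77.34×1.58) = 77.34, so λ = 77.34/221.8 = 0.3487 per min.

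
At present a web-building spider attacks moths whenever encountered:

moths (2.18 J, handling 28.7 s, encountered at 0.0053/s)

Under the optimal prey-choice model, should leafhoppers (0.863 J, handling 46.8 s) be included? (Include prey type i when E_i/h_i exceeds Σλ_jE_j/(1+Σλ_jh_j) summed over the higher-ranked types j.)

Current rate: (0.0053×2.18)/(1 + 0.0053×28.7) = 0.01003 J/s.
leafhoppers: E/h = 0.863/46.8 = 0.01844 J/s.
0.01844 > 0.01003, so adding leafhoppers raises the average — include it.

Yes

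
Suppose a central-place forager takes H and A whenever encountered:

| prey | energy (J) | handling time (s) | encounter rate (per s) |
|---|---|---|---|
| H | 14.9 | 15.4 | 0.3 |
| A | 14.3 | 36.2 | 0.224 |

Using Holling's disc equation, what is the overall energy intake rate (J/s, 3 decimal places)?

0.559 J/s

Energy encountered per unit search time: 0.3×14.9 + 0.224×14.3 = 7.673 J/s.
Handling time per unit search time: 0.3×15.4 + 0.224×36.2 = 12.73.
Rate = 7.673/(1 + 12.73) = 0.5589 J/s.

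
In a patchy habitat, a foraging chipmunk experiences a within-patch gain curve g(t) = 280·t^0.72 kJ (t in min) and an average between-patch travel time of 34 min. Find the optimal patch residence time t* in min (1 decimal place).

87.4 min

Maximise g(t)/(T+t): set derivative to zero → g'(t)(T+t) = g(t).
g'(t) = 0.72·280·t^-0.28. Setting 0.72·280·t^-0.28 = 280·t^0.72/(34+t) gives 0.72(34+t) = t, so 0.28·t = 0.72×34.
t* = 0.72×34/0.28 = 87.43 min.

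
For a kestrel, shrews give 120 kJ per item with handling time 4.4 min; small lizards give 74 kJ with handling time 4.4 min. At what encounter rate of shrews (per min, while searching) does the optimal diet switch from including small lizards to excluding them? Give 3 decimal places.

The zero-one rule: include small lizards iff E₂/h₂ > λE₁/(1+λh₁). Equality gives the switch point.
λE₁h₂ = E₂ + λE₂h₁ ⇒ λ = E₂/(E₁h₂ − E₂h₁) = 74/(528 − 325.6) = 0.3656 per min.

0.366 per min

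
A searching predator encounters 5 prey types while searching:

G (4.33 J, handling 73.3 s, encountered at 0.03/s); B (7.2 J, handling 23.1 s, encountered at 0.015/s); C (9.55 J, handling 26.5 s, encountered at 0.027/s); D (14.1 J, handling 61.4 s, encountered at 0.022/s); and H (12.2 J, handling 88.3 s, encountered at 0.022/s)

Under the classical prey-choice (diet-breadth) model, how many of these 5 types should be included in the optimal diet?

E/h in descending order: C 0.36, B 0.312, D 0.23, H 0.138, G 0.0591 J/s. The optimal diet is the largest prefix of this list for which every included type satisfies E_i/h_i > R on the types above it.
Rate on top 1: 0.1503. B: 0.312 > 0.1503 → include.
Rate on top 2: 0.1774. D: 0.23 > 0.1774 → include.
Rate on top 3: 0.1981. H: 0.138 < 0.1981 → exclude; stop.
Optimal diet: C, B, D — 3 of 5 types.

3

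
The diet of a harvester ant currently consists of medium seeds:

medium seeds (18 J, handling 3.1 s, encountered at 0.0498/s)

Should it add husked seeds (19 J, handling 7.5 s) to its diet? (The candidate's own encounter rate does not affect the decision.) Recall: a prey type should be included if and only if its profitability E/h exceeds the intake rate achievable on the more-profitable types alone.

Yes

On medium seeds alone, R = ΣλE/(1+Σλh) = 0.8964/1.154 = 0.7765 J/s.
Profitability of husked seeds: 19/7.5 = 2.533 J/s.
2.533 > 0.7765, so adding husked seeds raises the average — include it.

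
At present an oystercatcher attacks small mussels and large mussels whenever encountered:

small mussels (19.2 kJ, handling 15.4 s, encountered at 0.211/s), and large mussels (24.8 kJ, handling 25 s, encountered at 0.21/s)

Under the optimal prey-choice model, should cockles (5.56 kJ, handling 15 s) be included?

No

On small mussels and large mussels alone, R = ΣλE/(1+Σλh) = 9.259/9.499 = 0.9747 kJ/s.
Profitability of cockles: 5.56/15 = 0.3707 kJ/s.
Since 0.3707 < R, time spent handling cockles is better spent searching.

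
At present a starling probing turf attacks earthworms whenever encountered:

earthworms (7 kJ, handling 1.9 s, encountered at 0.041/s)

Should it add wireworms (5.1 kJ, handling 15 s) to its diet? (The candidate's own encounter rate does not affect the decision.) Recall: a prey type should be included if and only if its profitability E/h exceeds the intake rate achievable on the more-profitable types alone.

Yes

On earthworms alone, R = ΣλE/(1+Σλh) = 0.287/1.078 = 0.2663 kJ/s.
wireworms: E/h = 5.1/15 = 0.34 kJ/s.
Since 0.34 > R, including wireworms increases the long-run rate.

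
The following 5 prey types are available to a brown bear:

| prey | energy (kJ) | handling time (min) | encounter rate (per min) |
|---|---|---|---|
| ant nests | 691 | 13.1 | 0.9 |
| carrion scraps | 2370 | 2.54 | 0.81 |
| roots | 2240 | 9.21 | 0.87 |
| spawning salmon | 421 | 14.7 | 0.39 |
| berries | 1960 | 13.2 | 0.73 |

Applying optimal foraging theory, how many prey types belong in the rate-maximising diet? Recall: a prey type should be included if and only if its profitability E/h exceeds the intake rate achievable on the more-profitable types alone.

E/h in descending order: carrion scraps 933, roots 243, berries 148, ant nests 52.7, spawning salmon 28.6 kJ/min. The optimal diet is the largest prefix of this list for which every included type satisfies E_i/h_i > R on the types above it.
Rate on top 1: 627.9. roots: 243 < 627.9 → exclude; stop.
Optimal diet: carrion scraps — 1 of 5 types.

1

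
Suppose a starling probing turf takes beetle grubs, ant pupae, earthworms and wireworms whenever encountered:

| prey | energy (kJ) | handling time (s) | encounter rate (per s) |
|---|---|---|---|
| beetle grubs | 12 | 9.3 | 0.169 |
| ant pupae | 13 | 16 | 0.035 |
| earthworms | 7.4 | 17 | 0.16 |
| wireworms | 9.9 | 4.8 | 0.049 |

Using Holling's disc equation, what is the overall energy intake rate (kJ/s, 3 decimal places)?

0.682 kJ/s

R = Σλ_iE_i / (1 + Σλ_ih_i)
Numerator: 0.169×12 + 0.035×13 + 0.16×7.4 + 0.049×9.9 = 4.152
Denominator: 1 + 0.169×9.3 + 0.035×16 + 0.16×17 + 0.049×4.8 = 6.087
R = 4.152/6.087 = 0.6821 kJ/s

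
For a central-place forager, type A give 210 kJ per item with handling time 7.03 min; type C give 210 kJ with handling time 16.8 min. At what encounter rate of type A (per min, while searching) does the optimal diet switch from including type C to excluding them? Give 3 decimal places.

The zero-one rule: include type C iff E₂/h₂ > λE₁/(1+λh₁). Equality gives the switch point.
λE₁h₂ = E₂ + λE₂h₁ ⇒ λ = E₂/(E₁h₂ − E₂h₁) = 210/(3528 − 1476) = 0.1024 per min.

0.102 per min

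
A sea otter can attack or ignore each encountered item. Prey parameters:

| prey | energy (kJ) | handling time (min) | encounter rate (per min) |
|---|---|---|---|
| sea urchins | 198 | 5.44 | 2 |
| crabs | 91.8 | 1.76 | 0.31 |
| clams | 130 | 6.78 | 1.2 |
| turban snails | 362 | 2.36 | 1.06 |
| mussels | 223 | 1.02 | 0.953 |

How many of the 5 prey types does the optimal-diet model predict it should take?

2

Profitabilities (E/h, kJ/min): mussels 219, turban snails 153, crabs 52.2, sea urchins 36.4, clams 19.2. Add prey in this order while the next type's profitability exceeds the intake rate on those already taken.
Rate on top 1: 107.8. turban snails: 153 > 107.8 → include.
Rate on top 2: 133.3. crabs: 52.2 < 133.3 → exclude; stop.
Optimal diet: mussels, turban snails — 2 of 5 types.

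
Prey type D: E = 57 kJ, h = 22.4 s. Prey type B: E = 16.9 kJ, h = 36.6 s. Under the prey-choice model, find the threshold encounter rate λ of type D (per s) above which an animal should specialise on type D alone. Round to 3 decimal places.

At the threshold, the rate on type D alone equals the profitability of type B: λ·57/(1 + λ·22.4) = 16.9/36.6 = 0.4617.
Rearranging, λ(57 − 0.4617×22.4) = 0.4617, so λ = 0.4617/46.66 = 0.009897 per s.

0.010 per s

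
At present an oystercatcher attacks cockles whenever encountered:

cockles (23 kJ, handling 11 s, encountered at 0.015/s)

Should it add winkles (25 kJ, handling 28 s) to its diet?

Current rate: (0.015×23)/(1 + 0.015×11) = 0.2961 kJ/s.
winkles: E/h = 25/28 = 0.8929 kJ/s.
0.8929 > 0.2961, so adding winkles raises the average — include it.

Yes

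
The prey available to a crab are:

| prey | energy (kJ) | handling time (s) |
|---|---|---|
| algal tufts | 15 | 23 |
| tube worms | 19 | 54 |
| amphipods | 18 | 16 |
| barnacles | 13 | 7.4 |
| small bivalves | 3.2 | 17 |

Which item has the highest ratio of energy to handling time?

Profitability E/h (kJ/s): algal tufts = 15/23 = 0.652, tube worms = 19/54 = 0.352, amphipods = 18/16 = 1.12, barnacles = 13/7.4 = 1.76, small bivalves = 3.2/17 = 0.188.
Ranked: barnacles > amphipods > algal tufts > tube worms > small bivalves.

barnacles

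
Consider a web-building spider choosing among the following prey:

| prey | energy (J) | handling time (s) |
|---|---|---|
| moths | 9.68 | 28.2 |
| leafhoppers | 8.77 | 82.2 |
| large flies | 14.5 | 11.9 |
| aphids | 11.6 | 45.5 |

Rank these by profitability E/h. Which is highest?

large flies

Profitability E/h (J/s): moths = 9.68/28.2 = 0.343, leafhoppers = 8.77/82.2 = 0.107, large flies = 14.5/11.9 = 1.22, aphids = 11.6/45.5 = 0.255.
Ranked: large flies > moths > aphids > leafhoppers.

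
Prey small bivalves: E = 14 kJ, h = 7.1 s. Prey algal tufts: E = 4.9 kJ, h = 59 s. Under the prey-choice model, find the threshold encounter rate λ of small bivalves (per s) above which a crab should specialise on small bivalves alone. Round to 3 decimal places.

0.006 per s

At the threshold, the rate on small bivalves alone equals the profitability of algal tufts: λ·14/(1 + λ·7.1) = 4.9/59 = 0.08305.
Rearranging, λ(14 − 0.08305×7.1) = 0.08305, so λ = 0.08305/13.41 = 0.006193 per s.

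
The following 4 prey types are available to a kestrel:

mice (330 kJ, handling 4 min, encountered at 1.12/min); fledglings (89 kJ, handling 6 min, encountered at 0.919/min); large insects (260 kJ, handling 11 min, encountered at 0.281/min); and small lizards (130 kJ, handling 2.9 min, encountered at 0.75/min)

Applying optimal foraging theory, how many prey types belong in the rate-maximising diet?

1

Profitabilities (E/h, kJ/min): mice 82.5, small lizards 44.8, large insects 23.6, fledglings 14.8. Add prey in this order while the next type's profitability exceeds the intake rate on those already taken.
Rate on top 1: 67.45. small lizards: 44.8 < 67.45 → exclude; stop.
Optimal diet: mice — 1 of 4 types.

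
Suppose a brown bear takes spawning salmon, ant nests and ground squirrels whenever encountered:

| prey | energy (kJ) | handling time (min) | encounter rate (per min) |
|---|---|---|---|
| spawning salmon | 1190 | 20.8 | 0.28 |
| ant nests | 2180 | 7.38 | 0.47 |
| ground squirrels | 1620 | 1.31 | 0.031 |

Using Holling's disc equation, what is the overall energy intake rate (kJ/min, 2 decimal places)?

Energy encountered per unit search time: 0.28×1190 + 0.47×2180 + 0.031×1620 = 1408 kJ/min.
Handling time per unit search time: 0.28×20.8 + 0.47×7.38 + 0.031×1.31 = 9.333.
Rate = 1408/(1 + 9.333) = 136.3 kJ/min.

136.26 kJ/min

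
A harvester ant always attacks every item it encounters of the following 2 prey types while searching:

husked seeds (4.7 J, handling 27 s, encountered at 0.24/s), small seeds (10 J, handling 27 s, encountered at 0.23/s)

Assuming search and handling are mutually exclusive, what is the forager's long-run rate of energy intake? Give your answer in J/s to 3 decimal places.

0.250 J/s

R = (0.24×4.7 + 0.23×10) / (1 + 0.24×27 + 0.23×27) = 3.428/13.69 = 0.2504 J/s.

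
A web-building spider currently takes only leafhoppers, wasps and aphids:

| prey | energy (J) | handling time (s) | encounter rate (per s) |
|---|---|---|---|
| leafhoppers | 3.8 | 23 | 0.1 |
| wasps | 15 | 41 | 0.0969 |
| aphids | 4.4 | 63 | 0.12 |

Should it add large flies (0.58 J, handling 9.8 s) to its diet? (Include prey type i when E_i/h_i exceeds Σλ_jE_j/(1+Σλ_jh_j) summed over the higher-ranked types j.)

No

Current rate: (0.1×3.8 + 0.0969×15 + 0.12×4.4)/(1 + 0.1×23 + 0.0969×41 + 0.12×63) = 0.1592 J/s.
large flies: E/h = 0.58/9.8 = 0.05918 J/s.
0.05918 < 0.1592, so adding large flies would lower the average — exclude it.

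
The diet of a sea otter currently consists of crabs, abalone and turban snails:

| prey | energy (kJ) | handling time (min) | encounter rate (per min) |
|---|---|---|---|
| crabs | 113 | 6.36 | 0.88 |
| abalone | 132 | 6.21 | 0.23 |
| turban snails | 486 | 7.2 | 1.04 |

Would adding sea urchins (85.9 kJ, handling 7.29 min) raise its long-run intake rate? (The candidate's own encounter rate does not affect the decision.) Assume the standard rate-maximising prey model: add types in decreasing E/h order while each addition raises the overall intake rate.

Intake rate on the current diet: R = (0.88×113 + 0.23×132 + 1.04×486) / (1 + 0.88×6.36 + 0.23×6.21 + 1.04×7.2) = 635.2/15.51 = 40.95 kJ/min.
sea urchins: E/h = 85.9/7.29 = 11.78 kJ/min.
Since 11.78 < R, time spent handling sea urchins is better spent searching.

No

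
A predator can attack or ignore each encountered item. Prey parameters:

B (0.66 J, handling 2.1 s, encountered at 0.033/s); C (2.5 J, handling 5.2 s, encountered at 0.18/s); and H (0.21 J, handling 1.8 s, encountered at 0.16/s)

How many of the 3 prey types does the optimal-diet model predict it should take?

2

Rank by E/h (J/s): C 0.481, B 0.314, H 0.117. Include each in turn until the next type's E/h falls below the running intake rate.
Rate on top 1: 0.2324. B: 0.314 > 0.2324 → include.
Rate on top 2: 0.2353. H: 0.117 < 0.2353 → exclude; stop.
Optimal diet: C, B — 2 of 3 types.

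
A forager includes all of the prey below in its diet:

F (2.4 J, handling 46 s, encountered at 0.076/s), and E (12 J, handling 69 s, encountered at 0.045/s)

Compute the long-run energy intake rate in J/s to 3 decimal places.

0.095 J/s

Energy encountered per unit search time: 0.076×2.4 + 0.045×12 = 0.7224 J/s.
Handling time per unit search time: 0.076×46 + 0.045×69 = 6.601.
Rate = 0.7224/(1 + 6.601) = 0.09504 J/s.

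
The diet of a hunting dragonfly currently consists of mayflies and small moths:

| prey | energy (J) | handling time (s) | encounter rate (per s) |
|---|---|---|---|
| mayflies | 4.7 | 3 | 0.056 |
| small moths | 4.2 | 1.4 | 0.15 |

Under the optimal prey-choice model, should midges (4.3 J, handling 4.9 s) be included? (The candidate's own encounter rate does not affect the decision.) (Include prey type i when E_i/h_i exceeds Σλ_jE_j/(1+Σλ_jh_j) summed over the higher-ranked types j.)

Yes

On mayflies and small moths alone, R = ΣλE/(1+Σλh) = 0.8932/1.378 = 0.6482 J/s.
Profitability of midges: 4.3/4.9 = 0.8776 J/s.
Since 0.8776 > R, including midges increases the long-run rate.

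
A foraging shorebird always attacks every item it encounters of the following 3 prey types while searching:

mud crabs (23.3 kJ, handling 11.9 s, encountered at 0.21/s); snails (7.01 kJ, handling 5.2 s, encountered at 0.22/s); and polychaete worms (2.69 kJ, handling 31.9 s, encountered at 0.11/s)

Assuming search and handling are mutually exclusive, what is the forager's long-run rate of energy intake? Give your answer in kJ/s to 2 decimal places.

R = Σλ_iE_i / (1 + Σλ_ih_i)
Numerator: 0.21×23.3 + 0.22×7.01 + 0.11×2.69 = 6.731
Denominator: 1 + 0.21×11.9 + 0.22×5.2 + 0.11×31.9 = 8.152
R = 6.731/8.152 = 0.8257 kJ/s

0.83 kJ/s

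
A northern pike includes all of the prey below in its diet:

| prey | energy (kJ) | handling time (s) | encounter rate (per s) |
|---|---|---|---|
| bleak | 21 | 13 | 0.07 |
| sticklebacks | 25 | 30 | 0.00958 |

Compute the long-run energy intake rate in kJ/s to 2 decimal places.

R = Σλ_iE_i / (1 + Σλ_ih_i)
Numerator: 0.07×21 + 0.00958×25 = 1.71
Denominator: 1 + 0.07×13 + 0.00958×30 = 2.197
R = 1.71/2.197 = 0.778 kJ/s

0.78 kJ/s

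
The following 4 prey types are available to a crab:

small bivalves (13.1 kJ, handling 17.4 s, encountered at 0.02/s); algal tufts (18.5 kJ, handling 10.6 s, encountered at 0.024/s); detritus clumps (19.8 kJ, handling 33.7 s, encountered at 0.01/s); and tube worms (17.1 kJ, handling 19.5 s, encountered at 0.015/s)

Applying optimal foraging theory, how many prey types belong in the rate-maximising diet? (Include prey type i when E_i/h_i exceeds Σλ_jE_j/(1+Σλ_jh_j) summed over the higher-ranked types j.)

E/h in descending order: algal tufts 1.75, tube worms 0.877, small bivalves 0.753, detritus clumps 0.588 kJ/s. The optimal diet is the largest prefix of this list for which every included type satisfies E_i/h_i > R on the types above it.
Rate on top 1: 0.354. tube worms: 0.877 > 0.354 → include.
Rate on top 2: 0.4528. small bivalves: 0.753 > 0.4528 → include.
Rate on top 3: 0.5079. detritus clumps: 0.588 > 0.5079 → include.
Optimal diet: algal tufts, tube worms, small bivalves, detritus clumps — 4 of 4 types.

4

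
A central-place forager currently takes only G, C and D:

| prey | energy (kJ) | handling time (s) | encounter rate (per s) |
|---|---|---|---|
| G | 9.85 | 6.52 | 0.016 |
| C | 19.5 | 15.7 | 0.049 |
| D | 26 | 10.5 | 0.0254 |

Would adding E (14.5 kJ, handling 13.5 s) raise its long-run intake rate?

Yes

Intake rate on the current diet: R = (0.016×9.85 + 0.049×19.5 + 0.0254×26) / (1 + 0.016×6.52 + 0.049×15.7 + 0.0254×10.5) = 1.774/2.14 = 0.8286 kJ/s.
E: E/h = 14.5/13.5 = 1.074 kJ/s.
1.074 > 0.8286, so adding E raises the average — include it.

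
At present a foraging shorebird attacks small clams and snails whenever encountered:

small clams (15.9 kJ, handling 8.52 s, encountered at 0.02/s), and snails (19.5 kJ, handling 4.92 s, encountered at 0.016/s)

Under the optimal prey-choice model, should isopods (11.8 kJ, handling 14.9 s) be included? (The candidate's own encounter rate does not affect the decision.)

On small clams and snails alone, R = ΣλE/(1+Σλh) = 0.63/1.249 = 0.5044 kJ/s.
isopods: E/h = 11.8/14.9 = 0.7919 kJ/s.
Since 0.7919 > R, including isopods increases the long-run rate.

Yes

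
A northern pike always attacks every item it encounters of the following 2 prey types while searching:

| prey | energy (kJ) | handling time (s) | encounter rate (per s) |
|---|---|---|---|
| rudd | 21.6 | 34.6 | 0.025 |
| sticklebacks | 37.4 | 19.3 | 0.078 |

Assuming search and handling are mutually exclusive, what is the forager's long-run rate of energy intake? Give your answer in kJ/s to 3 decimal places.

1.026 kJ/s

Energy encountered per unit search time: 0.025×21.6 + 0.078×37.4 = 3.457 kJ/s.
Handling time per unit search time: 0.025×34.6 + 0.078×19.3 = 2.37.
Rate = 3.457/(1 + 2.37) = 1.026 kJ/s.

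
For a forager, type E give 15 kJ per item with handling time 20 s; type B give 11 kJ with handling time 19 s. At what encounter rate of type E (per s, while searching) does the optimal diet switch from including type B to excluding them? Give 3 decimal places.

The zero-one rule: include type B iff E₂/h₂ > λE₁/(1+λh₁). Equality gives the switch point.
λE₁h₂ = E₂ + λE₂h₁ ⇒ λ = E₂/(E₁h₂ − E₂h₁) = 11/(285 − 220) = 0.1692 per s.

0.169 per s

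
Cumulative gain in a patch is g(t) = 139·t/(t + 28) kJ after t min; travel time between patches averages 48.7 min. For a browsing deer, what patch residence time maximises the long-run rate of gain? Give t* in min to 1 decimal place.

Maximise g(t)/(T+t): set derivative to zero → g'(t)(T+t) = g(t).
g'(t) = 139·28/(t + 28)². Setting 139·28/(t+28)² = 139t/[(t+28)(48.7+t)] gives 28(48.7+t) = t(t+28), so t² = 28×48.7 = 1364.
t* = √1364 = 36.93 min.

36.9 min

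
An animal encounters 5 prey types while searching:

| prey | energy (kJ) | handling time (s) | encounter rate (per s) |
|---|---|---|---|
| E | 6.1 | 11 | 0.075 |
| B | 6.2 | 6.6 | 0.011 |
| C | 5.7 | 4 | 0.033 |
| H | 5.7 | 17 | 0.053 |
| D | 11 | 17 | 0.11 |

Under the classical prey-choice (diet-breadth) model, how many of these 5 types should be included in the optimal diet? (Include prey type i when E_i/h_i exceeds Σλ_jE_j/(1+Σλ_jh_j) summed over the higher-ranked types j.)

Profitabilities (E/h, kJ/s): C 1.43, B 0.939, D 0.647, E 0.555, H 0.335. Add prey in this order while the next type's profitability exceeds the intake rate on those already taken.
Rate on top 1: 0.1662. B: 0.939 > 0.1662 → include.
Rate on top 2: 0.2128. D: 0.647 > 0.2128 → include.
Rate on top 3: 0.4769. E: 0.555 > 0.4769 → include.
Rate on top 4: 0.4933. H: 0.335 < 0.4933 → exclude; stop.
Optimal diet: C, B, D, E — 4 of 5 types.

4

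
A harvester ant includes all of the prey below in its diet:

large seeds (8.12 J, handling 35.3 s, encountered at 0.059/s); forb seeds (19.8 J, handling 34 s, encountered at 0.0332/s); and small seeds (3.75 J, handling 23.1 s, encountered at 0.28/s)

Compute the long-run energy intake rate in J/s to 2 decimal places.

R = (0.059×8.12 + 0.0332×19.8 + 0.28×3.75) / (1 + 0.059×35.3 + 0.0332×34 + 0.28×23.1) = 2.186/10.68 = 0.2047 J/s.

0.20 J/s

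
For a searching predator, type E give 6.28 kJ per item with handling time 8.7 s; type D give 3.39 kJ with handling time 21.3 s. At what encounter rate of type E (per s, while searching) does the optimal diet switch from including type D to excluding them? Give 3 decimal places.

The zero-one rule: include type D iff E₂/h₂ > λE₁/(1+λh₁). Equality gives the switch point.
λE₁h₂ = E₂ + λE₂h₁ ⇒ λ = E₂/(E₁h₂ − E₂h₁) = 3.39/(133.8 − 29.49) = 0.03251 per s.

0.033 per s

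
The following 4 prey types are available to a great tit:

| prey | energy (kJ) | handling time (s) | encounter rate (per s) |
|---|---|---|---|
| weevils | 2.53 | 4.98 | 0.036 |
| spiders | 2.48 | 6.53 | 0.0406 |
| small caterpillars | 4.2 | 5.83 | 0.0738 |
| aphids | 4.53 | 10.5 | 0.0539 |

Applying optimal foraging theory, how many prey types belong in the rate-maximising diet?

4

Rank by E/h (kJ/s): small caterpillars 0.72, weevils 0.508, aphids 0.431, spiders 0.38. Include each in turn until the next type's E/h falls below the running intake rate.
Rate on top 1: 0.2167. weevils: 0.508 > 0.2167 → include.
Rate on top 2: 0.2492. aphids: 0.431 > 0.2492 → include.
Rate on top 3: 0.2966. spiders: 0.38 > 0.2966 → include.
Optimal diet: small caterpillars, weevils, aphids, spiders — 4 of 4 types.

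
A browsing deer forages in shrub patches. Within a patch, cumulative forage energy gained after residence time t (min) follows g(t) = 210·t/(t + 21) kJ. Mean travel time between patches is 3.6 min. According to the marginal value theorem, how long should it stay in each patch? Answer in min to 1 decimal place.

Optimal t* satisfies g'(t*) = g(t*)/(T + t*).
g'(t) = 210·21/(t + 21)². Setting 210·21/(t+21)² = 210t/[(t+21)(3.6+t)] gives 21(3.6+t) = t(t+21), so t² = 21×3.6 = 75.6.
t* = √75.6 = 8.695 min.

8.7 min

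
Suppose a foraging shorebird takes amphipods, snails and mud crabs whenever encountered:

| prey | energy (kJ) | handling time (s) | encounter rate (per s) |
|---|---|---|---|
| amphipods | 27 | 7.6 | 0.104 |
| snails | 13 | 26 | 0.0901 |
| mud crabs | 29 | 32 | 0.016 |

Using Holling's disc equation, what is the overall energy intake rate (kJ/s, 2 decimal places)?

R = (0.104×27 + 0.0901×13 + 0.016×29) / (1 + 0.104×7.6 + 0.0901×26 + 0.016×32) = 4.443/4.645 = 0.9566 kJ/s.

0.96 kJ/s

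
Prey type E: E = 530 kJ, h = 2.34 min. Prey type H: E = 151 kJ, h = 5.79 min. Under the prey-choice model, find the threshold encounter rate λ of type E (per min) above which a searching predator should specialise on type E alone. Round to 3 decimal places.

0.056 per min

At the threshold, the rate on type E alone equals the profitability of type H: λ·530/(1 + λ·2.34) = 151/5.79 = 26.08.
Rearranging, λ(530 − 26.08×2.34) = 26.08, so λ = 26.08/469 = 0.05561 per min.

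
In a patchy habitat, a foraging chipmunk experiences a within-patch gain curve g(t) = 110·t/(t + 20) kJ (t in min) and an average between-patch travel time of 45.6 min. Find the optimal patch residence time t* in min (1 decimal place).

Optimal t* satisfies g'(t*) = g(t*)/(T + t*).
g'(t) = 110·20/(t + 20)². Setting 110·20/(t+20)² = 110t/[(t+20)(45.6+t)] gives 20(45.6+t) = t(t+20), so t² = 20×45.6 = 912.
t* = √912 = 30.2 min.

30.2 min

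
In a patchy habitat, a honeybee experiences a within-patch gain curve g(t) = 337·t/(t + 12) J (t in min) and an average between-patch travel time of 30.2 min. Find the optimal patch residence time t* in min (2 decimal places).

By the marginal value theorem, leave when the instantaneous gain rate g'(t) equals the habitat-wide average g(t)/(T + t).
g'(t) = 337·12/(t + 12)². Setting 337·12/(t+12)² = 337t/[(t+12)(30.2+t)] gives 12(30.2+t) = t(t+12), so t² = 12×30.2 = 362.4.
t* = √362.4 = 19.04 min.

19.04 min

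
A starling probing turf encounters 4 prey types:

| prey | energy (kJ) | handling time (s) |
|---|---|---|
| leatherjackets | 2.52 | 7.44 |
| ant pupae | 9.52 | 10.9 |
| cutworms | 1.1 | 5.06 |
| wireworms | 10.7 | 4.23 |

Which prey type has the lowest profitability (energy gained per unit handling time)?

cutworms

Profitability E/h (kJ/s): leatherjackets = 2.52/7.44 = 0.339, ant pupae = 9.52/10.9 = 0.873, cutworms = 1.1/5.06 = 0.217, wireworms = 10.7/4.23 = 2.53.
Ranked: wireworms > ant pupae > leatherjackets > cutworms.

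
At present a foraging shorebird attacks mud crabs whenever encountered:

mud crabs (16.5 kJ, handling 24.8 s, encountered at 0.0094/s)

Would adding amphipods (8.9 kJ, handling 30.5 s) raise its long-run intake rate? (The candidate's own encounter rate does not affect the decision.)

Yes

Intake rate on the current diet: R = (0.0094×16.5) / (1 + 0.0094×24.8) = 0.1551/1.233 = 0.1258 kJ/s.
Profitability of amphipods: 8.9/30.5 = 0.2918 kJ/s.
Since 0.2918 > R, including amphipods increases the long-run rate.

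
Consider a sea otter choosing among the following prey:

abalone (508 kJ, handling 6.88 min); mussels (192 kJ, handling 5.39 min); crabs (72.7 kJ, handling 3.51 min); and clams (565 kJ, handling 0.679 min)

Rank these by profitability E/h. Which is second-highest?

In descending order of E/h:
clams: 565/0.679 = 832 kJ/min
abalone: 508/6.88 = 73.8 kJ/min
mussels: 192/5.39 = 35.6 kJ/min
crabs: 72.7/3.51 = 20.7 kJ/min

abalone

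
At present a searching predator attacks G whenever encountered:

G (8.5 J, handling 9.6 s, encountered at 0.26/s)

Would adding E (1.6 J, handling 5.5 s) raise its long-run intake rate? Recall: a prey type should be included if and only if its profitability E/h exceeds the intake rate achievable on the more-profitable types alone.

On G alone, R = ΣλE/(1+Σλh) = 2.21/3.496 = 0.6322 J/s.
E: E/h = 1.6/5.5 = 0.2909 J/s.
Since 0.2909 < R, time spent handling E is better spent searching.

No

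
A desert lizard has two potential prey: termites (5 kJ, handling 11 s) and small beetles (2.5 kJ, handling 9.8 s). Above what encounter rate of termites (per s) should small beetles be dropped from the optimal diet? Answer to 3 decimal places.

The zero-one rule: include small beetles iff E₂/h₂ > λE₁/(1+λh₁). Equality gives the switch point.
λE₁h₂ = E₂ + λE₂h₁ ⇒ λ = E₂/(E₁h₂ − E₂h₁) = 2.5/(49 − 27.5) = 0.1163 per s.

0.116 per s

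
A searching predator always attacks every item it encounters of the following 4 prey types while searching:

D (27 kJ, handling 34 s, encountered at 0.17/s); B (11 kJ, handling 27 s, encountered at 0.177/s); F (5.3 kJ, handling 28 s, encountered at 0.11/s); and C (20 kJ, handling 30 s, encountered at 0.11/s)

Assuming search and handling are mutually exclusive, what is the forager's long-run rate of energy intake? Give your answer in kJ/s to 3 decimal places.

R = Σλ_iE_i / (1 + Σλ_ih_i)
Numerator: 0.17×27 + 0.177×11 + 0.11×5.3 + 0.11×20 = 9.32
Denominator: 1 + 0.17×34 + 0.177×27 + 0.11×28 + 0.11×30 = 17.94
R = 9.32/17.94 = 0.5195 kJ/s

0.520 kJ/s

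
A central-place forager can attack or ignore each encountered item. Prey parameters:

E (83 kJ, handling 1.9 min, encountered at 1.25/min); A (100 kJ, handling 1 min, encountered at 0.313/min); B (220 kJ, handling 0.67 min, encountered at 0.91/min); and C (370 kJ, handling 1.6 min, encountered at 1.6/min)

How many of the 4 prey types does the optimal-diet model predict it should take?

Profitabilities (E/h, kJ/min): B 328, C 231, A 100, E 43.7. Add prey in this order while the next type's profitability exceeds the intake rate on those already taken.
Rate on top 1: 124.4. C: 231 > 124.4 → include.
Rate on top 2: 190. A: 100 < 190 → exclude; stop.
Optimal diet: B, C — 2 of 4 types.

2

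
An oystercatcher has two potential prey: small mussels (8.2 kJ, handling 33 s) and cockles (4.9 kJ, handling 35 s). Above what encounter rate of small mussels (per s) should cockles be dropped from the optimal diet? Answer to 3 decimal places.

0.039 per s

At the threshold, the rate on small mussels alone equals the profitability of cockles: λ·8.2/(1 + λ·33) = 4.9/35 = 0.14.
Rearranging, λ(8.2 − 0.14×33) = 0.14, so λ = 0.14/3.58 = 0.03911 per s.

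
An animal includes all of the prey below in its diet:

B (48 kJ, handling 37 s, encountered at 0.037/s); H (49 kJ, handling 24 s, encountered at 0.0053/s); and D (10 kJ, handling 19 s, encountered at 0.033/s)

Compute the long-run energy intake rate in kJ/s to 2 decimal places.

0.76 kJ/s

R = Σλ_iE_i / (1 + Σλ_ih_i)
Numerator: 0.037×48 + 0.0053×49 + 0.033×10 = 2.366
Denominator: 1 + 0.037×37 + 0.0053×24 + 0.033×19 = 3.123
R = 2.366/3.123 = 0.7575 kJ/s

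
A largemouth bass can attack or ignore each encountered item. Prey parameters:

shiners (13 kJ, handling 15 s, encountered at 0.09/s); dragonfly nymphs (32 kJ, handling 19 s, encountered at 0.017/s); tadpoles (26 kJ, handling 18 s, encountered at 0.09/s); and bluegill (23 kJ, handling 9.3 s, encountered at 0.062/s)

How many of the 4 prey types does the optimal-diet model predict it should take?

Rank by E/h (kJ/s): bluegill 2.47, dragonfly nymphs 1.68, tadpoles 1.44, shiners 0.867. Include each in turn until the next type's E/h falls below the running intake rate.
Rate on top 1: 0.9045. dragonfly nymphs: 1.68 > 0.9045 → include.
Rate on top 2: 1.037. tadpoles: 1.44 > 1.037 → include.
Rate on top 3: 1.225. shiners: 0.867 < 1.225 → exclude; stop.
Optimal diet: bluegill, dragonfly nymphs, tadpoles — 3 of 4 types.

3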